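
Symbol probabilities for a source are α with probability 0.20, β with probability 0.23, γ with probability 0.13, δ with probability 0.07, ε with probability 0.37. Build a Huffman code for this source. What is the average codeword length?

2.2 bits/symbol

Repeatedly combine the two least-probable nodes; the expected code length is the sum of the merged weights.
merge 7/100 + 13/100 → 1/5
merge 1/5 + 1/5 → 2/5
merge 23/100 + 37/100 → 3/5
merge 2/5 + 3/5 → 1
L = 1/5 + 2/5 + 3/5 + 1 = 11/5 = 2.2 bits/symbol.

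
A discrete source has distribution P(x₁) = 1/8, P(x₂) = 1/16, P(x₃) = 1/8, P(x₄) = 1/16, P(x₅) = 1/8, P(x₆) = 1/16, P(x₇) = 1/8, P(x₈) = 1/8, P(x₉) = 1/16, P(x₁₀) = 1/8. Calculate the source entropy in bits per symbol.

Each probability is a power of 1/2, so log₂(1/p) is an integer.
H = Σ p·log₂(1/p) = 1/8·3 + 1/16·4 + 1/8·3 + 1/16·4 + 1/8·3 + 1/16·4 + 1/8·3 + 1/8·3 + 1/16·4 + 1/8·3 = 3.25 bits.

3.25 bits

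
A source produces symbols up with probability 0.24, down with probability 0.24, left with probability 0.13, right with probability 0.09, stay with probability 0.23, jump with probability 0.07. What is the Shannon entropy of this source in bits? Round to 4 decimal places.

2.4398 bits

H = −Σ pᵢ log₂ pᵢ.
−0.24·log₂(0.24) = 0.4941
−0.24·log₂(0.24) = 0.4941
−0.13·log₂(0.13) = 0.3826
−0.09·log₂(0.09) = 0.3127
−0.23·log₂(0.23) = 0.4877
−0.07·log₂(0.07) = 0.2686
Sum ≈ 2.4398 → 2.4398 bits.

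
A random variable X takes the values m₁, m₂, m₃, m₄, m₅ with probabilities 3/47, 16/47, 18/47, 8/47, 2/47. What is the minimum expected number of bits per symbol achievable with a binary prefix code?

2 bits/symbol

Repeatedly combine the two least-probable nodes; the expected code length is the sum of the merged weights.
merge 2/47 + 3/47 → 5/47
merge 5/47 + 8/47 → 13/47
merge 13/47 + 16/47 → 29/47
merge 18/47 + 29/47 → 1
L = 5/47 + 13/47 + 29/47 + 1 = 2 bits/symbol.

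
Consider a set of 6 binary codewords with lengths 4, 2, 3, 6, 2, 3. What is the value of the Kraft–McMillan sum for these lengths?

0.828125

With common denominator 2^6 = 64: Σ 2^(−ℓᵢ) = 4/64 + 16/64 + 8/64 + 1/64 + 16/64 + 8/64 = 53/64 = 0.828125.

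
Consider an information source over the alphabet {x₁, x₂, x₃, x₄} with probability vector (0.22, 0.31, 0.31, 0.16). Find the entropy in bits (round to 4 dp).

H = −Σ pᵢ log₂ pᵢ.
−0.22·log₂(0.22) = 0.4806
−0.31·log₂(0.31) = 0.5238
−0.31·log₂(0.31) = 0.5238
−0.16·log₂(0.16) = 0.4230
Sum ≈ 1.9512 → 1.9512 bits.

1.9512 bits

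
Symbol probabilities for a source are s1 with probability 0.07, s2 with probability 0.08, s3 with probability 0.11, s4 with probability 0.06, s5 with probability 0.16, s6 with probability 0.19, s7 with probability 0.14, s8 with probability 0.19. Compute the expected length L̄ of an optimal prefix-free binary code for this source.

2.94 bits/symbol

Repeatedly combine the two least-probable nodes; the expected code length is the sum of the merged weights.
merge 3/50 + 7/100 → 13/100
merge 2/25 + 11/100 → 19/100
merge 13/100 + 7/50 → 27/100
merge 4/25 + 19/100 → 7/20
merge 19/100 + 19/100 → 19/50
merge 27/100 + 7/20 → 31/50
merge 19/50 + 31/50 → 1
L = 13/100 + 19/100 + 27/100 + 7/20 + 19/50 + 31/50 + 1 = 147/50 = 2.94 bits/symbol.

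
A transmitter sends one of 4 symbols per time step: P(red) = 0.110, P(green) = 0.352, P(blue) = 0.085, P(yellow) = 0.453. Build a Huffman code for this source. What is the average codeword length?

Repeatedly combine the two least-probable nodes; the expected code length is the sum of the merged weights.
merge 17/200 + 11/100 → 39/200
merge 39/200 + 44/125 → 547/1000
merge 453/1000 + 547/1000 → 1
L = 39/200 + 547/1000 + 1 = 871/500 = 1.742 bits/symbol.

1.742 bits/symbol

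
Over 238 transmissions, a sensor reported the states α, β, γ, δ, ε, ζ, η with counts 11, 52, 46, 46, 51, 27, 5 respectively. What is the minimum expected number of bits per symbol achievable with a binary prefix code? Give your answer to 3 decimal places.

Probabilities are the counts divided by 238.
Repeatedly combine the two least-probable nodes; the expected code length is the sum of the merged weights.
merge 5/238 + 11/238 → 8/119
merge 8/119 + 27/238 → 43/238
merge 43/238 + 23/119 → 89/238
merge 23/119 + 3/14 → 97/238
merge 26/119 + 89/238 → 141/238
merge 97/238 + 141/238 → 1
L = 8/119 + 43/238 + 89/238 + 97/238 + 141/238 + 1 = 312/119 ≈ 2.622 bits/symbol.

2.622 bits/symbol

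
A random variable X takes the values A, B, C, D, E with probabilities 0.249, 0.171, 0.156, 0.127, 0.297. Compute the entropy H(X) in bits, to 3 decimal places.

H = −Σ pᵢ log₂ pᵢ.
−0.249·log₂(0.249) = 0.4994
−0.171·log₂(0.171) = 0.4357
−0.156·log₂(0.156) = 0.4181
−0.127·log₂(0.127) = 0.3781
−0.297·log₂(0.297) = 0.5202
Sum ≈ 2.2516 → 2.252 bits.

2.252 bits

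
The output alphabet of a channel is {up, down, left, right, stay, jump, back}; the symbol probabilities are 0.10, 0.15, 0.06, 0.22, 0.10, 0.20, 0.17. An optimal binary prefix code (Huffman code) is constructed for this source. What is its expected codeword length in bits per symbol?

Repeatedly combine the two least-probable nodes; the expected code length is the sum of the merged weights.
merge 3/50 + 1/10 → 4/25
merge 1/10 + 3/20 → 1/4
merge 4/25 + 17/100 → 33/100
merge 1/5 + 11/50 → 21/50
merge 1/4 + 33/100 → 29/50
merge 21/50 + 29/50 → 1
L = 4/25 + 1/4 + 33/100 + 21/50 + 29/50 + 1 = 137/50 = 2.74 bits/symbol.

2.74 bits/symbol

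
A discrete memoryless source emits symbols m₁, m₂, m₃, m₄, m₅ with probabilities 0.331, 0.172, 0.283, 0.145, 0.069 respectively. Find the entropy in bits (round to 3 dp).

2.150 bits

H = −Σ pᵢ log₂ pᵢ.
−0.331·log₂(0.331) = 0.5280
−0.172·log₂(0.172) = 0.4368
−0.283·log₂(0.283) = 0.5154
−0.145·log₂(0.145) = 0.4040
−0.069·log₂(0.069) = 0.2662
Sum ≈ 2.1503 → 2.150 bits.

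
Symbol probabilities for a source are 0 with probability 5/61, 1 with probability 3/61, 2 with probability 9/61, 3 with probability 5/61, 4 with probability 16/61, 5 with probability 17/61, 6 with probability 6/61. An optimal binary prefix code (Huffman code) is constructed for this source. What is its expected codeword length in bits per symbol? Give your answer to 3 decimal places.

Repeatedly combine the two least-probable nodes; the expected code length is the sum of the merged weights.
merge 3/61 + 5/61 → 8/61
merge 5/61 + 6/61 → 11/61
merge 8/61 + 9/61 → 17/61
merge 11/61 + 16/61 → 27/61
merge 17/61 + 17/61 → 34/61
merge 27/61 + 34/61 → 1
L = 8/61 + 11/61 + 17/61 + 27/61 + 34/61 + 1 = 158/61 ≈ 2.590 bits/symbol.

2.590 bits/symbol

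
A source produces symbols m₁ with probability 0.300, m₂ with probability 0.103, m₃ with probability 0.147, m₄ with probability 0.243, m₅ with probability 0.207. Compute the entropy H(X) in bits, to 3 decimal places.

2.232 bits

H = −Σ pᵢ log₂ pᵢ.
−0.300·log₂(0.300) = 0.5211
−0.103·log₂(0.103) = 0.3378
−0.147·log₂(0.147) = 0.4066
−0.243·log₂(0.243) = 0.4960
−0.207·log₂(0.207) = 0.4704
Sum ≈ 2.2318 → 2.232 bits.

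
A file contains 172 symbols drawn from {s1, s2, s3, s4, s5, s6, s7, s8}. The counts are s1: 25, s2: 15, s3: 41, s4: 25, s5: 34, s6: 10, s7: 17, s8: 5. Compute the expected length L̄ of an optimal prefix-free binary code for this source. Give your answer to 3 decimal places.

2.826 bits/symbol

Probabilities are the counts divided by 172.
Repeatedly combine the two least-probable nodes; the expected code length is the sum of the merged weights.
merge 5/172 + 5/86 → 15/172
merge 15/172 + 15/172 → 15/86
merge 17/172 + 25/172 → 21/86
merge 25/172 + 15/86 → 55/172
merge 17/86 + 41/172 → 75/172
merge 21/86 + 55/172 → 97/172
merge 75/172 + 97/172 → 1
L = 15/172 + 15/86 + 21/86 + 55/172 + 75/172 + 97/172 + 1 = 243/86 ≈ 2.826 bits/symbol.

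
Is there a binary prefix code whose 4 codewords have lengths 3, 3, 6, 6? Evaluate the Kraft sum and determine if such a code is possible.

0.28125; yes

With common denominator 2^6 = 64: Σ 2^(−ℓᵢ) = 8/64 + 8/64 + 1/64 + 1/64 = 18/64 = 0.28125.
Kraft's inequality requires Σ ≤ 1; here Σ = 0.28125 ≤ 1, so such a prefix code exists.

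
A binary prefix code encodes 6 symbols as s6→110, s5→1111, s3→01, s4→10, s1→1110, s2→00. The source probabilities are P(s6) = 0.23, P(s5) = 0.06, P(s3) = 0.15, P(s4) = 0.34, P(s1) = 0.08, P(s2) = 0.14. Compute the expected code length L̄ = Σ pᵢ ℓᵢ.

L̄ = Σ pᵢ·ℓᵢ = 0.23·3 + 0.06·4 + 0.15·2 + 0.34·2 + 0.08·4 + 0.14·2 = 2.51 bits/symbol.

2.51 bits/symbol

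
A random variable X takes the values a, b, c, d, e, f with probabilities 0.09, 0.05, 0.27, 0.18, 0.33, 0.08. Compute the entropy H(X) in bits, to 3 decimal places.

H = −Σ pᵢ log₂ pᵢ.
−0.09·log₂(0.09) = 0.3127
−0.05·log₂(0.05) = 0.2161
−0.27·log₂(0.27) = 0.5100
−0.18·log₂(0.18) = 0.4453
−0.33·log₂(0.33) = 0.5278
−0.08·log₂(0.08) = 0.2915
Sum ≈ 2.3034 → 2.303 bits.

2.303 bits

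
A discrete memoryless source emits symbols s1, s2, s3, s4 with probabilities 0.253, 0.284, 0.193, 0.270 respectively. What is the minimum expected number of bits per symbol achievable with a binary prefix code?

Repeatedly combine the two least-probable nodes; the expected code length is the sum of the merged weights.
merge 193/1000 + 253/1000 → 223/500
merge 27/100 + 71/250 → 277/500
merge 223/500 + 277/500 → 1
L = 223/500 + 277/500 + 1 = 2 bits/symbol.

2 bits/symbol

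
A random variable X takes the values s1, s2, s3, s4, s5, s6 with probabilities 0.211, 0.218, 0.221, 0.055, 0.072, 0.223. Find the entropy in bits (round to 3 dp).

H = −Σ pᵢ log₂ pᵢ.
−0.211·log₂(0.211) = 0.4736
−0.218·log₂(0.218) = 0.4791
−0.221·log₂(0.221) = 0.4813
−0.055·log₂(0.055) = 0.2301
−0.072·log₂(0.072) = 0.2733
−0.223·log₂(0.223) = 0.4828
Sum ≈ 2.4202 → 2.420 bits.

2.420 bits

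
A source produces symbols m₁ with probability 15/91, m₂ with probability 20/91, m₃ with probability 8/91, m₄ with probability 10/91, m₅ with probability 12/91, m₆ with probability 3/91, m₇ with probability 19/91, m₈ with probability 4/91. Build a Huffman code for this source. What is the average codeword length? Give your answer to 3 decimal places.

2.813 bits/symbol

Repeatedly combine the two least-probable nodes; the expected code length is the sum of the merged weights.
merge 3/91 + 4/91 → 1/13
merge 1/13 + 8/91 → 15/91
merge 10/91 + 12/91 → 22/91
merge 15/91 + 15/91 → 30/91
merge 19/91 + 20/91 → 3/7
merge 22/91 + 30/91 → 4/7
merge 3/7 + 4/7 → 1
L = 1/13 + 15/91 + 22/91 + 30/91 + 3/7 + 4/7 + 1 = 256/91 ≈ 2.813 bits/symbol.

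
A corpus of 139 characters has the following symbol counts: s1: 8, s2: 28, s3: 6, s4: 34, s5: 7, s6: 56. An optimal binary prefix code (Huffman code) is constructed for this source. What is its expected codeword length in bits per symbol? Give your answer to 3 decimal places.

Probabilities are the counts divided by 139.
Repeatedly combine the two least-probable nodes; the expected code length is the sum of the merged weights.
merge 6/139 + 7/139 → 13/139
merge 8/139 + 13/139 → 21/139
merge 21/139 + 28/139 → 49/139
merge 34/139 + 49/139 → 83/139
merge 56/139 + 83/139 → 1
L = 13/139 + 21/139 + 49/139 + 83/139 + 1 = 305/139 ≈ 2.194 bits/symbol.

2.194 bits/symbol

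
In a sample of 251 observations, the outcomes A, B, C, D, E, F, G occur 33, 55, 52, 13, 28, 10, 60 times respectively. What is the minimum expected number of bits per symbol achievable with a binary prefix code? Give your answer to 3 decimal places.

2.629 bits/symbol

Probabilities are the counts divided by 251.
Repeatedly combine the two least-probable nodes; the expected code length is the sum of the merged weights.
merge 10/251 + 13/251 → 23/251
merge 23/251 + 28/251 → 51/251
merge 33/251 + 51/251 → 84/251
merge 52/251 + 55/251 → 107/251
merge 60/251 + 84/251 → 144/251
merge 107/251 + 144/251 → 1
L = 23/251 + 51/251 + 84/251 + 107/251 + 144/251 + 1 = 660/251 ≈ 2.629 bits/symbol.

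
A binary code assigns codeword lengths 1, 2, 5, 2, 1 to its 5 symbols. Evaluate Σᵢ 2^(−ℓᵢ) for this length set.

With common denominator 2^5 = 32: Σ 2^(−ℓᵢ) = 16/32 + 8/32 + 1/32 + 8/32 + 16/32 = 49/32 = 1.53125.

1.53125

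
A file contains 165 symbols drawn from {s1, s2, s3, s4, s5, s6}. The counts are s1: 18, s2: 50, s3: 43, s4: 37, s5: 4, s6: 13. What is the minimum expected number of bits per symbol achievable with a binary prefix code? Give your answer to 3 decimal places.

2.315 bits/symbol

Probabilities are the counts divided by 165.
Repeatedly combine the two least-probable nodes; the expected code length is the sum of the merged weights.
merge 4/165 + 13/165 → 17/165
merge 17/165 + 6/55 → 7/33
merge 7/33 + 37/165 → 24/55
merge 43/165 + 10/33 → 31/55
merge 24/55 + 31/55 → 1
L = 17/165 + 7/33 + 24/55 + 31/55 + 1 = 382/165 ≈ 2.315 bits/symbol.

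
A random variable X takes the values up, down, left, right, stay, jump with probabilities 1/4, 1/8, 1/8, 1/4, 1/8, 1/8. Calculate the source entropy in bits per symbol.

2.5 bits

Each probability is a power of 1/2, so log₂(1/p) is an integer.
H = Σ p·log₂(1/p) = 1/4·2 + 1/8·3 + 1/8·3 + 1/4·2 + 1/8·3 + 1/8·3 = 2.5 bits.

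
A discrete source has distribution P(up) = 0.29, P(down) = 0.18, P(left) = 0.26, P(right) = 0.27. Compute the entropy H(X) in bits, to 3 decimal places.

H = −Σ pᵢ log₂ pᵢ.
−0.29·log₂(0.29) = 0.5179
−0.18·log₂(0.18) = 0.4453
−0.26·log₂(0.26) = 0.5053
−0.27·log₂(0.27) = 0.5100
Sum ≈ 1.9785 → 1.979 bits.

1.979 bits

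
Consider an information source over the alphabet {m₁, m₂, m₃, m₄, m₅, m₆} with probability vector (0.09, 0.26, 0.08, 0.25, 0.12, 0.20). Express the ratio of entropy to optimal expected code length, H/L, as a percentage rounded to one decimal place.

Entropy H = −Σ p log₂ p ≈ 2.4409 bits.
Huffman merges: 2/25+9/100→17/100; 3/25+17/100→29/100; 1/5+1/4→9/20; 13/50+29/100→11/20; 9/20+11/20→1. L = 123/50 ≈ 2.4600.
Efficiency = H/L = 2.4409/2.4600 = 99.2%.

99.2%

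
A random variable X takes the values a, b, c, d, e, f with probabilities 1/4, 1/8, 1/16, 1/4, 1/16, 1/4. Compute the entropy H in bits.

Each probability is a power of 1/2, so log₂(1/p) is an integer.
H = Σ p·log₂(1/p) = 1/4·2 + 1/8·3 + 1/16·4 + 1/4·2 + 1/16·4 + 1/4·2 = 2.375 bits.

2.375 bits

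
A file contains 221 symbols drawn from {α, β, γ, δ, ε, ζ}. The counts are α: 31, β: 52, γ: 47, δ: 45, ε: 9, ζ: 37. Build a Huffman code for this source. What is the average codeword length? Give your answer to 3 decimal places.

2.529 bits/symbol

Probabilities are the counts divided by 221.
Repeatedly combine the two least-probable nodes; the expected code length is the sum of the merged weights.
merge 9/221 + 31/221 → 40/221
merge 37/221 + 40/221 → 77/221
merge 45/221 + 47/221 → 92/221
merge 4/17 + 77/221 → 129/221
merge 92/221 + 129/221 → 1
L = 40/221 + 77/221 + 92/221 + 129/221 + 1 = 43/17 ≈ 2.529 bits/symbol.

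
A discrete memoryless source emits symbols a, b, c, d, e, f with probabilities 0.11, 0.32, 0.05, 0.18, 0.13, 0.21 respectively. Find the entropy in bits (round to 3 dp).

H = −Σ pᵢ log₂ pᵢ.
−0.11·log₂(0.11) = 0.3503
−0.32·log₂(0.32) = 0.5260
−0.05·log₂(0.05) = 0.2161
−0.18·log₂(0.18) = 0.4453
−0.13·log₂(0.13) = 0.3826
−0.21·log₂(0.21) = 0.4728
Sum ≈ 2.3932 → 2.393 bits.

2.393 bits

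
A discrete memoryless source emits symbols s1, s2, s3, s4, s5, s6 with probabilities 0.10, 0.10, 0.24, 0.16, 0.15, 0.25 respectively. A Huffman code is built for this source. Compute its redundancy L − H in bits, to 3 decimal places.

0.018 bits

Entropy H = −Σ p log₂ p ≈ 2.4921 bits.
Huffman merges: 1/10+1/10→1/5; 3/20+4/25→31/100; 1/5+6/25→11/25; 1/4+31/100→14/25; 11/25+14/25→1. L = 251/100 ≈ 2.5100.
L − H = 2.5100 − 2.4921 = 0.018 bits.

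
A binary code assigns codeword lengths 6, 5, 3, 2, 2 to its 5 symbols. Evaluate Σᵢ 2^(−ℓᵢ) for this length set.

0.671875

With common denominator 2^6 = 64: Σ 2^(−ℓᵢ) = 1/64 + 2/64 + 8/64 + 16/64 + 16/64 = 43/64 = 0.671875.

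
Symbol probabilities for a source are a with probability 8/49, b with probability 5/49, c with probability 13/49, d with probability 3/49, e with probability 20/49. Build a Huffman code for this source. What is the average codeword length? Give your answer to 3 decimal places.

2.082 bits/symbol

Repeatedly combine the two least-probable nodes; the expected code length is the sum of the merged weights.
merge 3/49 + 5/49 → 8/49
merge 8/49 + 8/49 → 16/49
merge 13/49 + 16/49 → 29/49
merge 20/49 + 29/49 → 1
L = 8/49 + 16/49 + 29/49 + 1 = 102/49 ≈ 2.082 bits/symbol.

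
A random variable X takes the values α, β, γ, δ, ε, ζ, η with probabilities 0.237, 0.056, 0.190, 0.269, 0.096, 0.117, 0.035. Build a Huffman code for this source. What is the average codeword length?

Repeatedly combine the two least-probable nodes; the expected code length is the sum of the merged weights.
merge 7/200 + 7/125 → 91/1000
merge 91/1000 + 12/125 → 187/1000
merge 117/1000 + 187/1000 → 38/125
merge 19/100 + 237/1000 → 427/1000
merge 269/1000 + 38/125 → 573/1000
merge 427/1000 + 573/1000 → 1
L = 91/1000 + 187/1000 + 38/125 + 427/1000 + 573/1000 + 1 = 1291/500 = 2.582 bits/symbol.

2.582 bits/symbol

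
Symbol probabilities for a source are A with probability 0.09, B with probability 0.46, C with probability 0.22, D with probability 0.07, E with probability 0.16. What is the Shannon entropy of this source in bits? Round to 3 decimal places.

H = −Σ pᵢ log₂ pᵢ.
−0.09·log₂(0.09) = 0.3127
−0.46·log₂(0.46) = 0.5153
−0.22·log₂(0.22) = 0.4806
−0.07·log₂(0.07) = 0.2686
−0.16·log₂(0.16) = 0.4230
Sum ≈ 2.0001 → 2.000 bits.

2.000 bits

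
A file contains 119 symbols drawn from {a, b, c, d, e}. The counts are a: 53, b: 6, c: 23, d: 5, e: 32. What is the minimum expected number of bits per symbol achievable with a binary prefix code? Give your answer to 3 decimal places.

1.933 bits/symbol

Probabilities are the counts divided by 119.
Repeatedly combine the two least-probable nodes; the expected code length is the sum of the merged weights.
merge 5/119 + 6/119 → 11/119
merge 11/119 + 23/119 → 2/7
merge 32/119 + 2/7 → 66/119
merge 53/119 + 66/119 → 1
L = 11/119 + 2/7 + 66/119 + 1 = 230/119 ≈ 1.933 bits/symbol.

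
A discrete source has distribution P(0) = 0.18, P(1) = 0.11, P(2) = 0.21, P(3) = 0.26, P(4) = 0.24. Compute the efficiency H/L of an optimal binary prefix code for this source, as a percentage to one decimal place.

99.0%

Entropy H = −Σ p log₂ p ≈ 2.2678 bits.
Huffman merges: 11/100+9/50→29/100; 21/100+6/25→9/20; 13/50+29/100→11/20; 9/20+11/20→1. L = 229/100 ≈ 2.2900.
Efficiency = H/L = 2.2678/2.2900 = 99.0%.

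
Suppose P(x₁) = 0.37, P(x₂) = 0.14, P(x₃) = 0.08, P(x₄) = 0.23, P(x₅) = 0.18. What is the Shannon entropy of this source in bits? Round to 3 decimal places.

2.152 bits

H = −Σ pᵢ log₂ pᵢ.
−0.37·log₂(0.37) = 0.5307
−0.14·log₂(0.14) = 0.3971
−0.08·log₂(0.08) = 0.2915
−0.23·log₂(0.23) = 0.4877
−0.18·log₂(0.18) = 0.4453
Sum ≈ 2.1523 → 2.152 bits.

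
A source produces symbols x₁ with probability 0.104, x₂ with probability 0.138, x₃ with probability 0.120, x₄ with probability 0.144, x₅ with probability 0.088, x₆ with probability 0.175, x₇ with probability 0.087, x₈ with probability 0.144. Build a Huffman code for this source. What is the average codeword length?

Repeatedly combine the two least-probable nodes; the expected code length is the sum of the merged weights.
merge 87/1000 + 11/125 → 7/40
merge 13/125 + 3/25 → 28/125
merge 69/500 + 18/125 → 141/500
merge 18/125 + 7/40 → 319/1000
merge 7/40 + 28/125 → 399/1000
merge 141/500 + 319/1000 → 601/1000
merge 399/1000 + 601/1000 → 1
L = 7/40 + 28/125 + 141/500 + 319/1000 + 399/1000 + 601/1000 + 1 = 3 bits/symbol.

3 bits/symbol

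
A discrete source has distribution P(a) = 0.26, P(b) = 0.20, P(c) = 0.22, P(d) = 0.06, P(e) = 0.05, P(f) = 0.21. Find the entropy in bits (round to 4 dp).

2.3827 bits

H = −Σ pᵢ log₂ pᵢ.
−0.26·log₂(0.26) = 0.5053
−0.20·log₂(0.20) = 0.4644
−0.22·log₂(0.22) = 0.4806
−0.06·log₂(0.06) = 0.2435
−0.05·log₂(0.05) = 0.2161
−0.21·log₂(0.21) = 0.4728
Sum ≈ 2.3827 → 2.3827 bits.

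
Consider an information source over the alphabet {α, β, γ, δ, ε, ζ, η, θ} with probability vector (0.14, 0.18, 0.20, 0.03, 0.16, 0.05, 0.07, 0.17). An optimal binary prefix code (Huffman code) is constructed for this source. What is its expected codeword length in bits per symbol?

2.85 bits/symbol

Repeatedly combine the two least-probable nodes; the expected code length is the sum of the merged weights.
merge 3/100 + 1/20 → 2/25
merge 7/100 + 2/25 → 3/20
merge 7/50 + 3/20 → 29/100
merge 4/25 + 17/100 → 33/100
merge 9/50 + 1/5 → 19/50
merge 29/100 + 33/100 → 31/50
merge 19/50 + 31/50 → 1
L = 2/25 + 3/20 + 29/100 + 33/100 + 19/50 + 31/50 + 1 = 57/20 = 2.85 bits/symbol.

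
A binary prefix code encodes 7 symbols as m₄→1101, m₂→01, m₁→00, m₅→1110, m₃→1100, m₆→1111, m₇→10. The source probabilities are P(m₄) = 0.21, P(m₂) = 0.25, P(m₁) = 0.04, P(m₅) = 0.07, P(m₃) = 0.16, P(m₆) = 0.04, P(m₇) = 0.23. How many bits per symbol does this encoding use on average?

L̄ = Σ pᵢ·ℓᵢ = 0.21·4 + 0.25·2 + 0.04·2 + 0.07·4 + 0.16·4 + 0.04·4 + 0.23·2 = 2.96 bits/symbol.

2.96 bits/symbol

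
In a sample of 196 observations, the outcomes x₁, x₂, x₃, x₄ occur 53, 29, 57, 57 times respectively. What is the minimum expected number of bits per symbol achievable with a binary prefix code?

Probabilities are the counts divided by 196.
Repeatedly combine the two least-probable nodes; the expected code length is the sum of the merged weights.
merge 29/196 + 53/196 → 41/98
merge 57/196 + 57/196 → 57/98
merge 41/98 + 57/98 → 1
L = 41/98 + 57/98 + 1 = 2 bits/symbol.

2 bits/symbol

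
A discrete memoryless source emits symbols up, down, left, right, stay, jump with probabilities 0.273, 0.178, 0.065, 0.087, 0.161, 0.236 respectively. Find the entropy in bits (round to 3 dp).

2.433 bits

H = −Σ pᵢ log₂ pᵢ.
−0.273·log₂(0.273) = 0.5113
−0.178·log₂(0.178) = 0.4432
−0.065·log₂(0.065) = 0.2563
−0.087·log₂(0.087) = 0.3065
−0.161·log₂(0.161) = 0.4242
−0.236·log₂(0.236) = 0.4916
Sum ≈ 2.4332 → 2.433 bits.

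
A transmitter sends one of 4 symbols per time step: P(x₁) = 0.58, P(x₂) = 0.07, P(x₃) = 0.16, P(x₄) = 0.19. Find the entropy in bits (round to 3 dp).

1.603 bits

H = −Σ pᵢ log₂ pᵢ.
−0.58·log₂(0.58) = 0.4558
−0.07·log₂(0.07) = 0.2686
−0.16·log₂(0.16) = 0.4230
−0.19·log₂(0.19) = 0.4552
Sum ≈ 1.6026 → 1.603 bits.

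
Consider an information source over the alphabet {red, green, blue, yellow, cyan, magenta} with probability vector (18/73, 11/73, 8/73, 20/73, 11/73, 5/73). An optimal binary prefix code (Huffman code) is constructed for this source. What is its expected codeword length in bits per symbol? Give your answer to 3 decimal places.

Repeatedly combine the two least-probable nodes; the expected code length is the sum of the merged weights.
merge 5/73 + 8/73 → 13/73
merge 11/73 + 11/73 → 22/73
merge 13/73 + 18/73 → 31/73
merge 20/73 + 22/73 → 42/73
merge 31/73 + 42/73 → 1
L = 13/73 + 22/73 + 31/73 + 42/73 + 1 = 181/73 ≈ 2.479 bits/symbol.

2.479 bits/symbol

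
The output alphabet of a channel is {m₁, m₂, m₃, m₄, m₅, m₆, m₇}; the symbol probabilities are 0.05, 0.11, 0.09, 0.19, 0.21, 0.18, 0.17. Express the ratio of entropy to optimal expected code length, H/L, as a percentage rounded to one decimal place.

98.1%

Entropy H = −Σ p log₂ p ≈ 2.6870 bits.
Huffman merges: 1/20+9/100→7/50; 11/100+7/50→1/4; 17/100+9/50→7/20; 19/100+21/100→2/5; 1/4+7/20→3/5; 2/5+3/5→1. L = 137/50 ≈ 2.7400.
Efficiency = H/L = 2.6870/2.7400 = 98.1%.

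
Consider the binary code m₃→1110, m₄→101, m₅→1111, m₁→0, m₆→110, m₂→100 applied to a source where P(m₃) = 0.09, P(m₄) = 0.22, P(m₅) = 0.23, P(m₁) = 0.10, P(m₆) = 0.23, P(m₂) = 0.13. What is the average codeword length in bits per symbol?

L̄ = Σ pᵢ·ℓᵢ = 0.09·4 + 0.22·3 + 0.23·4 + 0.10·1 + 0.23·3 + 0.13·3 = 3.12 bits/symbol.

3.12 bits/symbol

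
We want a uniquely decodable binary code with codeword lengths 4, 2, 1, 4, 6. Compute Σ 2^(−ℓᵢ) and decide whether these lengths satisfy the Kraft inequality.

With common denominator 2^6 = 64: Σ 2^(−ℓᵢ) = 4/64 + 16/64 + 32/64 + 4/64 + 1/64 = 57/64 = 0.890625.
Kraft's inequality requires Σ ≤ 1; here Σ = 0.890625 ≤ 1, so such a prefix code exists.

0.890625; yes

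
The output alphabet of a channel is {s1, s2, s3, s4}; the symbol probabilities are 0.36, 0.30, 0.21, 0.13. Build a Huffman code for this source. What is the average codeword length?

1.98 bits/symbol

Repeatedly combine the two least-probable nodes; the expected code length is the sum of the merged weights.
merge 13/100 + 21/100 → 17/50
merge 3/10 + 17/50 → 16/25
merge 9/25 + 16/25 → 1
L = 17/50 + 16/25 + 1 = 99/50 = 1.98 bits/symbol.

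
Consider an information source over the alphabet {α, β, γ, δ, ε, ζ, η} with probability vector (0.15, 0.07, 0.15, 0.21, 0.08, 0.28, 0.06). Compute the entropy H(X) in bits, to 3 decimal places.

H = −Σ pᵢ log₂ pᵢ.
−0.15·log₂(0.15) = 0.4105
−0.07·log₂(0.07) = 0.2686
−0.15·log₂(0.15) = 0.4105
−0.21·log₂(0.21) = 0.4728
−0.08·log₂(0.08) = 0.2915
−0.28·log₂(0.28) = 0.5142
−0.06·log₂(0.06) = 0.2435
Sum ≈ 2.6117 → 2.612 bits.

2.612 bits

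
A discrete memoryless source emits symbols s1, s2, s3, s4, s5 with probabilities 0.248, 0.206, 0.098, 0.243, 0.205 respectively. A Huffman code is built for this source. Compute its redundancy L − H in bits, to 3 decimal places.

Entropy H = −Σ p log₂ p ≈ 2.2615 bits.
Huffman merges: 49/500+41/200→303/1000; 103/500+243/1000→449/1000; 31/125+303/1000→551/1000; 449/1000+551/1000→1. L = 2303/1000 ≈ 2.3030.
L − H = 2.3030 − 2.2615 = 0.042 bits.

0.042 bits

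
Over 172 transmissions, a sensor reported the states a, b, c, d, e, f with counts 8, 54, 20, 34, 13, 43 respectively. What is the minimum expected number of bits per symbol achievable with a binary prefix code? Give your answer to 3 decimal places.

Probabilities are the counts divided by 172.
Repeatedly combine the two least-probable nodes; the expected code length is the sum of the merged weights.
merge 2/43 + 13/172 → 21/172
merge 5/43 + 21/172 → 41/172
merge 17/86 + 41/172 → 75/172
merge 1/4 + 27/86 → 97/172
merge 75/172 + 97/172 → 1
L = 21/172 + 41/172 + 75/172 + 97/172 + 1 = 203/86 ≈ 2.360 bits/symbol.

2.360 bits/symbol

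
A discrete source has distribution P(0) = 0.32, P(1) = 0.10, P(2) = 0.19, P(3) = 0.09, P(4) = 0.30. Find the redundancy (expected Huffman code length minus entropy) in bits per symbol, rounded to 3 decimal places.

0.043 bits

Entropy H = −Σ p log₂ p ≈ 2.1472 bits.
Huffman merges: 9/100+1/10→19/100; 19/100+19/100→19/50; 3/10+8/25→31/50; 19/50+31/50→1. L = 219/100 ≈ 2.1900.
L − H = 2.1900 − 2.1472 = 0.043 bits.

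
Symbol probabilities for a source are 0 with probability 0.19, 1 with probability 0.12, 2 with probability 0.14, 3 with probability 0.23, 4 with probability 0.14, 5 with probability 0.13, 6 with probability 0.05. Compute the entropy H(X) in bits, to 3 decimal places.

2.703 bits

H = −Σ pᵢ log₂ pᵢ.
−0.19·log₂(0.19) = 0.4552
−0.12·log₂(0.12) = 0.3671
−0.14·log₂(0.14) = 0.3971
−0.23·log₂(0.23) = 0.4877
−0.14·log₂(0.14) = 0.3971
−0.13·log₂(0.13) = 0.3826
−0.05·log₂(0.05) = 0.2161
Sum ≈ 2.7029 → 2.703 bits.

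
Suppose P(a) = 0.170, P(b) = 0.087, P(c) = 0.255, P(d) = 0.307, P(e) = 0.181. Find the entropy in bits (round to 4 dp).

H = −Σ pᵢ log₂ pᵢ.
−0.170·log₂(0.170) = 0.4346
−0.087·log₂(0.087) = 0.3065
−0.255·log₂(0.255) = 0.5027
−0.307·log₂(0.307) = 0.5230
−0.181·log₂(0.181) = 0.4463
Sum ≈ 2.2132 → 2.2132 bits.

2.2132 bits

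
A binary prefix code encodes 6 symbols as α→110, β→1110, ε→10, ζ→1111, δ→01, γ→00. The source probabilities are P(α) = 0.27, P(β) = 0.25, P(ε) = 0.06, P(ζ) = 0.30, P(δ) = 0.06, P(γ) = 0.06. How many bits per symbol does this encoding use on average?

L̄ = Σ pᵢ·ℓᵢ = 0.27·3 + 0.25·4 + 0.06·2 + 0.30·4 + 0.06·2 + 0.06·2 = 3.37 bits/symbol.

3.37 bits/symbol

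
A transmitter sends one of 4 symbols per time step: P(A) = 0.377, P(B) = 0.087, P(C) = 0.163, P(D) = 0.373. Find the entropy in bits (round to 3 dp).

1.794 bits

H = −Σ pᵢ log₂ pᵢ.
−0.377·log₂(0.377) = 0.5306
−0.087·log₂(0.087) = 0.3065
−0.163·log₂(0.163) = 0.4266
−0.373·log₂(0.373) = 0.5307
Sum ≈ 1.7943 → 1.794 bits.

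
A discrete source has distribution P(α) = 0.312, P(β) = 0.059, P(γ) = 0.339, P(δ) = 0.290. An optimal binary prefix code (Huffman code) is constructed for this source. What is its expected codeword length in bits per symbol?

2 bits/symbol

Repeatedly combine the two least-probable nodes; the expected code length is the sum of the merged weights.
merge 59/1000 + 29/100 → 349/1000
merge 39/125 + 339/1000 → 651/1000
merge 349/1000 + 651/1000 → 1
L = 349/1000 + 651/1000 + 1 = 2 bits/symbol.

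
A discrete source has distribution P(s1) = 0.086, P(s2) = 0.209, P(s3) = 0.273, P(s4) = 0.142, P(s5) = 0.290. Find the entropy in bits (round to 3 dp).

H = −Σ pᵢ log₂ pᵢ.
−0.086·log₂(0.086) = 0.3044
−0.209·log₂(0.209) = 0.4720
−0.273·log₂(0.273) = 0.5113
−0.142·log₂(0.142) = 0.3999
−0.290·log₂(0.290) = 0.5179
Sum ≈ 2.2055 → 2.206 bits.

2.206 bits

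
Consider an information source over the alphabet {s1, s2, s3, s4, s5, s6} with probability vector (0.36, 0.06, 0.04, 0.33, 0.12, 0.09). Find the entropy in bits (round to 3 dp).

H = −Σ pᵢ log₂ pᵢ.
−0.36·log₂(0.36) = 0.5306
−0.06·log₂(0.06) = 0.2435
−0.04·log₂(0.04) = 0.1858
−0.33·log₂(0.33) = 0.5278
−0.12·log₂(0.12) = 0.3671
−0.09·log₂(0.09) = 0.3127
Sum ≈ 2.1674 → 2.167 bits.

2.167 bits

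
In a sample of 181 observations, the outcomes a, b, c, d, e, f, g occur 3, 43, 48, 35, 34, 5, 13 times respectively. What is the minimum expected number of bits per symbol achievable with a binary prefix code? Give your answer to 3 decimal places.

2.464 bits/symbol

Probabilities are the counts divided by 181.
Repeatedly combine the two least-probable nodes; the expected code length is the sum of the merged weights.
merge 3/181 + 5/181 → 8/181
merge 8/181 + 13/181 → 21/181
merge 21/181 + 34/181 → 55/181
merge 35/181 + 43/181 → 78/181
merge 48/181 + 55/181 → 103/181
merge 78/181 + 103/181 → 1
L = 8/181 + 21/181 + 55/181 + 78/181 + 103/181 + 1 = 446/181 ≈ 2.464 bits/symbol.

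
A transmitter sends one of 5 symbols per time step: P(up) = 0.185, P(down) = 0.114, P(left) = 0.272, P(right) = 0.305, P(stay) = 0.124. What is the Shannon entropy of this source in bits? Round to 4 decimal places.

2.2144 bits

H = −Σ pᵢ log₂ pᵢ.
−0.185·log₂(0.185) = 0.4504
−0.114·log₂(0.114) = 0.3571
−0.272·log₂(0.272) = 0.5109
−0.305·log₂(0.305) = 0.5225
−0.124·log₂(0.124) = 0.3734
Sum ≈ 2.2144 → 2.2144 bits.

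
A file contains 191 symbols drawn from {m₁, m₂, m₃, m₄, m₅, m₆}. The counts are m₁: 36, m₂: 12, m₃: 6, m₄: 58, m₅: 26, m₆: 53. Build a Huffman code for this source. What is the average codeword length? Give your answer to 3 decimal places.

2.325 bits/symbol

Probabilities are the counts divided by 191.
Repeatedly combine the two least-probable nodes; the expected code length is the sum of the merged weights.
merge 6/191 + 12/191 → 18/191
merge 18/191 + 26/191 → 44/191
merge 36/191 + 44/191 → 80/191
merge 53/191 + 58/191 → 111/191
merge 80/191 + 111/191 → 1
L = 18/191 + 44/191 + 80/191 + 111/191 + 1 = 444/191 ≈ 2.325 bits/symbol.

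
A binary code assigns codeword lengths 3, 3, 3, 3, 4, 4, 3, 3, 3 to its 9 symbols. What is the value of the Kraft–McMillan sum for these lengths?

With common denominator 2^4 = 16: Σ 2^(−ℓᵢ) = 2/16 + 2/16 + 2/16 + 2/16 + 1/16 + 1/16 + 2/16 + 2/16 + 2/16 = 16/16 = 1.

1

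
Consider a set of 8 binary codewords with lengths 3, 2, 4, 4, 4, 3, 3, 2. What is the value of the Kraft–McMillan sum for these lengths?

With common denominator 2^4 = 16: Σ 2^(−ℓᵢ) = 2/16 + 4/16 + 1/16 + 1/16 + 1/16 + 2/16 + 2/16 + 4/16 = 17/16 = 1.0625.

1.0625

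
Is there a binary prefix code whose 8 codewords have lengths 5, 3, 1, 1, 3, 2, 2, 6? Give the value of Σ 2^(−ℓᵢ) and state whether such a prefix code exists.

With common denominator 2^6 = 64: Σ 2^(−ℓᵢ) = 2/64 + 8/64 + 32/64 + 32/64 + 8/64 + 16/64 + 16/64 + 1/64 = 115/64 = 1.796875.
Kraft's inequality requires Σ ≤ 1; here Σ = 1.796875 > 1, so no such prefix code exists.

1.796875; no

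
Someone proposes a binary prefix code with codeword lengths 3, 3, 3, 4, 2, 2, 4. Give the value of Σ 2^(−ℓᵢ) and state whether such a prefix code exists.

1; yes

With common denominator 2^4 = 16: Σ 2^(−ℓᵢ) = 2/16 + 2/16 + 2/16 + 1/16 + 4/16 + 4/16 + 1/16 = 16/16 = 1.
Kraft's inequality requires Σ ≤ 1; here Σ = 1 ≤ 1, so such a prefix code exists.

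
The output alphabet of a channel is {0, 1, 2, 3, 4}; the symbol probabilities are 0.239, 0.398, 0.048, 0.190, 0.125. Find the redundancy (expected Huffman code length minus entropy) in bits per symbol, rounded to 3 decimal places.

0.075 bits

Entropy H = −Σ p log₂ p ≈ 2.0630 bits.
Huffman merges: 6/125+1/8→173/1000; 173/1000+19/100→363/1000; 239/1000+363/1000→301/500; 199/500+301/500→1. L = 1069/500 ≈ 2.1380.
L − H = 2.1380 − 2.0630 = 0.075 bits.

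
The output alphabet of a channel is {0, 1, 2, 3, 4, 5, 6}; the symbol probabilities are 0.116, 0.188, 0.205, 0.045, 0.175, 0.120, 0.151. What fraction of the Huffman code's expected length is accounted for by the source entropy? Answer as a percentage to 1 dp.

97.6%

Entropy H = −Σ p log₂ p ≈ 2.7028 bits.
Huffman merges: 9/200+29/250→161/1000; 3/25+151/1000→271/1000; 161/1000+7/40→42/125; 47/250+41/200→393/1000; 271/1000+42/125→607/1000; 393/1000+607/1000→1. L = 346/125 ≈ 2.7680.
Efficiency = H/L = 2.7028/2.7680 = 97.6%.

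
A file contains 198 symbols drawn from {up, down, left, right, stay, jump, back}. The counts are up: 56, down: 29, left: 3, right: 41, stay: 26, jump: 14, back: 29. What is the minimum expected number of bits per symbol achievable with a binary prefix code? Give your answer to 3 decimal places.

Probabilities are the counts divided by 198.
Repeatedly combine the two least-probable nodes; the expected code length is the sum of the merged weights.
merge 1/66 + 7/99 → 17/198
merge 17/198 + 13/99 → 43/198
merge 29/198 + 29/198 → 29/99
merge 41/198 + 43/198 → 14/33
merge 28/99 + 29/99 → 19/33
merge 14/33 + 19/33 → 1
L = 17/198 + 43/198 + 29/99 + 14/33 + 19/33 + 1 = 257/99 ≈ 2.596 bits/symbol.

2.596 bits/symbol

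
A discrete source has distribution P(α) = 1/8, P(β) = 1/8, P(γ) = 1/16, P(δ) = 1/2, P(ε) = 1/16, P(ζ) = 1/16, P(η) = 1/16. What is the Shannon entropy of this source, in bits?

Each probability is a power of 1/2, so log₂(1/p) is an integer.
H = Σ p·log₂(1/p) = 1/8·3 + 1/8·3 + 1/16·4 + 1/2·1 + 1/16·4 + 1/16·4 + 1/16·4 = 2.25 bits.

2.25 bits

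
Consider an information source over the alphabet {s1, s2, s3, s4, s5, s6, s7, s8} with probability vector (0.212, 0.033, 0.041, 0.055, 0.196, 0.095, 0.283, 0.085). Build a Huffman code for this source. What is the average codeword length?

2.692 bits/symbol

Repeatedly combine the two least-probable nodes; the expected code length is the sum of the merged weights.
merge 33/1000 + 41/1000 → 37/500
merge 11/200 + 37/500 → 129/1000
merge 17/200 + 19/200 → 9/50
merge 129/1000 + 9/50 → 309/1000
merge 49/250 + 53/250 → 51/125
merge 283/1000 + 309/1000 → 74/125
merge 51/125 + 74/125 → 1
L = 37/500 + 129/1000 + 9/50 + 309/1000 + 51/125 + 74/125 + 1 = 673/250 = 2.692 bits/symbol.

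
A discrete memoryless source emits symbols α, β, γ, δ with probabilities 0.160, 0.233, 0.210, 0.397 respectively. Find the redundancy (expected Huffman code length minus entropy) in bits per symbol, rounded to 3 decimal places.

Entropy H = −Σ p log₂ p ≈ 1.9146 bits.
Huffman merges: 4/25+21/100→37/100; 233/1000+37/100→603/1000; 397/1000+603/1000→1. L = 1973/1000 ≈ 1.9730.
L − H = 1.9730 − 1.9146 = 0.058 bits.

0.058 bits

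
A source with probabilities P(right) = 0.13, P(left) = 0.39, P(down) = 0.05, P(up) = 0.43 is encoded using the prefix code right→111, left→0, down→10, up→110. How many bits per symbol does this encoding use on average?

2.17 bits/symbol

L̄ = Σ pᵢ·ℓᵢ = 0.13·3 + 0.39·1 + 0.05·2 + 0.43·3 = 2.17 bits/symbol.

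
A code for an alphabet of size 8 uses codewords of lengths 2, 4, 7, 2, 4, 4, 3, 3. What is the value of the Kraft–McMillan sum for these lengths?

0.9453125

With common denominator 2^7 = 128: Σ 2^(−ℓᵢ) = 32/128 + 8/128 + 1/128 + 32/128 + 8/128 + 8/128 + 16/128 + 16/128 = 121/128 = 0.9453125.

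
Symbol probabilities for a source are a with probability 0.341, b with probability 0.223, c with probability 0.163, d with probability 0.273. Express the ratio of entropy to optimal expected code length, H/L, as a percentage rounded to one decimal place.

97.5%

Entropy H = −Σ p log₂ p ≈ 1.9500 bits.
Huffman merges: 163/1000+223/1000→193/500; 273/1000+341/1000→307/500; 193/500+307/500→1. L = 2 ≈ 2.0000.
Efficiency = H/L = 1.9500/2.0000 = 97.5%.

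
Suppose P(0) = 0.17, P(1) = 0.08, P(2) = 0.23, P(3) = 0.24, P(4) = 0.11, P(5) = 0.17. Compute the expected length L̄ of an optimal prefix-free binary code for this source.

2.53 bits/symbol

Repeatedly combine the two least-probable nodes; the expected code length is the sum of the merged weights.
merge 2/25 + 11/100 → 19/100
merge 17/100 + 17/100 → 17/50
merge 19/100 + 23/100 → 21/50
merge 6/25 + 17/50 → 29/50
merge 21/50 + 29/50 → 1
L = 19/100 + 17/50 + 21/50 + 29/50 + 1 = 253/100 = 2.53 bits/symbol.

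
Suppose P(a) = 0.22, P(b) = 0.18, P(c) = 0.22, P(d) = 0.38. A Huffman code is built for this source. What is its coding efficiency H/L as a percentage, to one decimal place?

Entropy H = −Σ p log₂ p ≈ 1.9369 bits.
Huffman merges: 9/50+11/50→2/5; 11/50+19/50→3/5; 2/5+3/5→1. L = 2 ≈ 2.0000.
Efficiency = H/L = 1.9369/2.0000 = 96.8%.

96.8%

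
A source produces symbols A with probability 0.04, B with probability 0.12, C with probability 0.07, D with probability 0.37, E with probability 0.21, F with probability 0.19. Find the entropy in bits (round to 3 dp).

2.280 bits

H = −Σ pᵢ log₂ pᵢ.
−0.04·log₂(0.04) = 0.1858
−0.12·log₂(0.12) = 0.3671
−0.07·log₂(0.07) = 0.2686
−0.37·log₂(0.37) = 0.5307
−0.21·log₂(0.21) = 0.4728
−0.19·log₂(0.19) = 0.4552
Sum ≈ 2.2802 → 2.280 bits.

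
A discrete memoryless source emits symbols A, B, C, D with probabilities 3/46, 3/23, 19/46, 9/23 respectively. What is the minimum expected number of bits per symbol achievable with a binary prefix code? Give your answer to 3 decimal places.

Repeatedly combine the two least-probable nodes; the expected code length is the sum of the merged weights.
merge 3/46 + 3/23 → 9/46
merge 9/46 + 9/23 → 27/46
merge 19/46 + 27/46 → 1
L = 9/46 + 27/46 + 1 = 41/23 ≈ 1.783 bits/symbol.

1.783 bits/symbol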